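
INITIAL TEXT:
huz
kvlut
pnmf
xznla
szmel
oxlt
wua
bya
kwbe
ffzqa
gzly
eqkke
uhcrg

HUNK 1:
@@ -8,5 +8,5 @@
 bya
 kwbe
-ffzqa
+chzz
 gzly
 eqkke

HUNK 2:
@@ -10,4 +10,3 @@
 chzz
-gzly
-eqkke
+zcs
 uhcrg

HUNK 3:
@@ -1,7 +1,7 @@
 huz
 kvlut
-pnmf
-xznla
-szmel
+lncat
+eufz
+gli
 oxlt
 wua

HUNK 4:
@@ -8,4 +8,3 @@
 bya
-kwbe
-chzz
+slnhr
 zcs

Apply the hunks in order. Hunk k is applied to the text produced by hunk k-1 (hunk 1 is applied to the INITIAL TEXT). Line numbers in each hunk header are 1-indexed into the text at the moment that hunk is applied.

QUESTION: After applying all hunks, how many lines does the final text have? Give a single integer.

Hunk 1: at line 8 remove [ffzqa] add [chzz] -> 13 lines: huz kvlut pnmf xznla szmel oxlt wua bya kwbe chzz gzly eqkke uhcrg
Hunk 2: at line 10 remove [gzly,eqkke] add [zcs] -> 12 lines: huz kvlut pnmf xznla szmel oxlt wua bya kwbe chzz zcs uhcrg
Hunk 3: at line 1 remove [pnmf,xznla,szmel] add [lncat,eufz,gli] -> 12 lines: huz kvlut lncat eufz gli oxlt wua bya kwbe chzz zcs uhcrg
Hunk 4: at line 8 remove [kwbe,chzz] add [slnhr] -> 11 lines: huz kvlut lncat eufz gli oxlt wua bya slnhr zcs uhcrg
Final line count: 11

Answer: 11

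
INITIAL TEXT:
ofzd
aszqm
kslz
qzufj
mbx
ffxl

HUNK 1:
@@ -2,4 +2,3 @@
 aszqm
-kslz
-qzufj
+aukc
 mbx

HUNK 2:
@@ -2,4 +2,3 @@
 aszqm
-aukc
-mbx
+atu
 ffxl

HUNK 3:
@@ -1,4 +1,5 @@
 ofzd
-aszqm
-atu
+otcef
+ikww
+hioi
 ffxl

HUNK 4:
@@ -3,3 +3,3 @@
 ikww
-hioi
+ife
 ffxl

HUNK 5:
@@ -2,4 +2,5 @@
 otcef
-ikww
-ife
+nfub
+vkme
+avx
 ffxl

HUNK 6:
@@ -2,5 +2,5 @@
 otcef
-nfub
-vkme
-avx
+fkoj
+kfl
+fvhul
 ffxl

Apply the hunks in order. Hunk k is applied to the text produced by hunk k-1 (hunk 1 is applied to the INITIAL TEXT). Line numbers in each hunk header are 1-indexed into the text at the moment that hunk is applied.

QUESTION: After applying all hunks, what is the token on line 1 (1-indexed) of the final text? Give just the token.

Hunk 1: at line 2 remove [kslz,qzufj] add [aukc] -> 5 lines: ofzd aszqm aukc mbx ffxl
Hunk 2: at line 2 remove [aukc,mbx] add [atu] -> 4 lines: ofzd aszqm atu ffxl
Hunk 3: at line 1 remove [aszqm,atu] add [otcef,ikww,hioi] -> 5 lines: ofzd otcef ikww hioi ffxl
Hunk 4: at line 3 remove [hioi] add [ife] -> 5 lines: ofzd otcef ikww ife ffxl
Hunk 5: at line 2 remove [ikww,ife] add [nfub,vkme,avx] -> 6 lines: ofzd otcef nfub vkme avx ffxl
Hunk 6: at line 2 remove [nfub,vkme,avx] add [fkoj,kfl,fvhul] -> 6 lines: ofzd otcef fkoj kfl fvhul ffxl
Final line 1: ofzd

Answer: ofzd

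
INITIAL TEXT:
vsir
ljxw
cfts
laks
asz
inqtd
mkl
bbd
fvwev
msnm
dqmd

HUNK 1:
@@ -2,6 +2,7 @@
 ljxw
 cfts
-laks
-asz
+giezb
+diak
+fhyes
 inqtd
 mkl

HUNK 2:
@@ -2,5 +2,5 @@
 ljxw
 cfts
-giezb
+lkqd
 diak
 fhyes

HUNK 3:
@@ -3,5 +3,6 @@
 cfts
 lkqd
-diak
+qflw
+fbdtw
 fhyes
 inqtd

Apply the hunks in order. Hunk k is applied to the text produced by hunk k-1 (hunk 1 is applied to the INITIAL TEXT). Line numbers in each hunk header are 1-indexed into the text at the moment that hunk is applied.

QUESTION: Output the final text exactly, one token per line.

Answer: vsir
ljxw
cfts
lkqd
qflw
fbdtw
fhyes
inqtd
mkl
bbd
fvwev
msnm
dqmd

Derivation:
Hunk 1: at line 2 remove [laks,asz] add [giezb,diak,fhyes] -> 12 lines: vsir ljxw cfts giezb diak fhyes inqtd mkl bbd fvwev msnm dqmd
Hunk 2: at line 2 remove [giezb] add [lkqd] -> 12 lines: vsir ljxw cfts lkqd diak fhyes inqtd mkl bbd fvwev msnm dqmd
Hunk 3: at line 3 remove [diak] add [qflw,fbdtw] -> 13 lines: vsir ljxw cfts lkqd qflw fbdtw fhyes inqtd mkl bbd fvwev msnm dqmd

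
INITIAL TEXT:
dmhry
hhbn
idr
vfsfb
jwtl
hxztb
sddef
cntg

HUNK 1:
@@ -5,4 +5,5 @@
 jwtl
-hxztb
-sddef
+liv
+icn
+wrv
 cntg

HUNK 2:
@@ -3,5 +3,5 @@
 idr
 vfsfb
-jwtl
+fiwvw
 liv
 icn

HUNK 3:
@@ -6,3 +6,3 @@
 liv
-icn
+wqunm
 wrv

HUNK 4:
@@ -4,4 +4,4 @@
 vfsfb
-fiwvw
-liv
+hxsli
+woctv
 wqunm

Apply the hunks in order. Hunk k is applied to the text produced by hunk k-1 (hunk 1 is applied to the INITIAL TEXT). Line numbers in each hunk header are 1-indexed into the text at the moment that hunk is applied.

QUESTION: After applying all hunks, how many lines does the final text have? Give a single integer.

Hunk 1: at line 5 remove [hxztb,sddef] add [liv,icn,wrv] -> 9 lines: dmhry hhbn idr vfsfb jwtl liv icn wrv cntg
Hunk 2: at line 3 remove [jwtl] add [fiwvw] -> 9 lines: dmhry hhbn idr vfsfb fiwvw liv icn wrv cntg
Hunk 3: at line 6 remove [icn] add [wqunm] -> 9 lines: dmhry hhbn idr vfsfb fiwvw liv wqunm wrv cntg
Hunk 4: at line 4 remove [fiwvw,liv] add [hxsli,woctv] -> 9 lines: dmhry hhbn idr vfsfb hxsli woctv wqunm wrv cntg
Final line count: 9

Answer: 9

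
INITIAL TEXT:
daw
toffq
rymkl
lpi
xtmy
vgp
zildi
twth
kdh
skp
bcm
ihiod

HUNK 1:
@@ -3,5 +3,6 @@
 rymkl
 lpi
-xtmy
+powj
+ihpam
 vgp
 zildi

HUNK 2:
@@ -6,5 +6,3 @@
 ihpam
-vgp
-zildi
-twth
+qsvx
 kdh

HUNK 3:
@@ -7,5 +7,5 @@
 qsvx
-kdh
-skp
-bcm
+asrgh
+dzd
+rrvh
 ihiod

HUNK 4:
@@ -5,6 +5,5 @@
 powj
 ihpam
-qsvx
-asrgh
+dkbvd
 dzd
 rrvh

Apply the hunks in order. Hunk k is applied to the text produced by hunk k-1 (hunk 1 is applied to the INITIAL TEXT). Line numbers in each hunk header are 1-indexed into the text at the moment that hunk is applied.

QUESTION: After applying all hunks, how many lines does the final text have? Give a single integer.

Hunk 1: at line 3 remove [xtmy] add [powj,ihpam] -> 13 lines: daw toffq rymkl lpi powj ihpam vgp zildi twth kdh skp bcm ihiod
Hunk 2: at line 6 remove [vgp,zildi,twth] add [qsvx] -> 11 lines: daw toffq rymkl lpi powj ihpam qsvx kdh skp bcm ihiod
Hunk 3: at line 7 remove [kdh,skp,bcm] add [asrgh,dzd,rrvh] -> 11 lines: daw toffq rymkl lpi powj ihpam qsvx asrgh dzd rrvh ihiod
Hunk 4: at line 5 remove [qsvx,asrgh] add [dkbvd] -> 10 lines: daw toffq rymkl lpi powj ihpam dkbvd dzd rrvh ihiod
Final line count: 10

Answer: 10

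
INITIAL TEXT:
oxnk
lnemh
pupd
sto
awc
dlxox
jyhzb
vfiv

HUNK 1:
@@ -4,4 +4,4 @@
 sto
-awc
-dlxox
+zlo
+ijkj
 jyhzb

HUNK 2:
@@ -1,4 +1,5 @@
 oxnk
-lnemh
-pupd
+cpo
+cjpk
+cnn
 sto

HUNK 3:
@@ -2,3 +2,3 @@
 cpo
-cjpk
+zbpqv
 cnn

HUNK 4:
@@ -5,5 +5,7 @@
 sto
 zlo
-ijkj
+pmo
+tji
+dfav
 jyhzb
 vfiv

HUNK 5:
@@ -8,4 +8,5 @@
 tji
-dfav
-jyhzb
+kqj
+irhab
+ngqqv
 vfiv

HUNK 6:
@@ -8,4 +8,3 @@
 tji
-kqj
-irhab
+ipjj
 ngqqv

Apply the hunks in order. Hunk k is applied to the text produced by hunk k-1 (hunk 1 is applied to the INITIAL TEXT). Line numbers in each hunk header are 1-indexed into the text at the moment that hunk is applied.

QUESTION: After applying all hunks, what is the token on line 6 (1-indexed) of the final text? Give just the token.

Answer: zlo

Derivation:
Hunk 1: at line 4 remove [awc,dlxox] add [zlo,ijkj] -> 8 lines: oxnk lnemh pupd sto zlo ijkj jyhzb vfiv
Hunk 2: at line 1 remove [lnemh,pupd] add [cpo,cjpk,cnn] -> 9 lines: oxnk cpo cjpk cnn sto zlo ijkj jyhzb vfiv
Hunk 3: at line 2 remove [cjpk] add [zbpqv] -> 9 lines: oxnk cpo zbpqv cnn sto zlo ijkj jyhzb vfiv
Hunk 4: at line 5 remove [ijkj] add [pmo,tji,dfav] -> 11 lines: oxnk cpo zbpqv cnn sto zlo pmo tji dfav jyhzb vfiv
Hunk 5: at line 8 remove [dfav,jyhzb] add [kqj,irhab,ngqqv] -> 12 lines: oxnk cpo zbpqv cnn sto zlo pmo tji kqj irhab ngqqv vfiv
Hunk 6: at line 8 remove [kqj,irhab] add [ipjj] -> 11 lines: oxnk cpo zbpqv cnn sto zlo pmo tji ipjj ngqqv vfiv
Final line 6: zlo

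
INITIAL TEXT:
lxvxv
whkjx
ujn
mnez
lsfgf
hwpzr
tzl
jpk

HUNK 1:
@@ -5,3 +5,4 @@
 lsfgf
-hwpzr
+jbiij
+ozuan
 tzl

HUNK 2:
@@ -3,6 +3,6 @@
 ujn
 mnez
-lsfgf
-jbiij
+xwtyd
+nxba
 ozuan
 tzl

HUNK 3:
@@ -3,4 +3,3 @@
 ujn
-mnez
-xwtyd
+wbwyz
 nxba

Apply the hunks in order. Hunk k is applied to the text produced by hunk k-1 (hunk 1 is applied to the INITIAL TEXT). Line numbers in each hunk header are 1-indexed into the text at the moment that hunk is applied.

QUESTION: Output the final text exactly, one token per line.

Answer: lxvxv
whkjx
ujn
wbwyz
nxba
ozuan
tzl
jpk

Derivation:
Hunk 1: at line 5 remove [hwpzr] add [jbiij,ozuan] -> 9 lines: lxvxv whkjx ujn mnez lsfgf jbiij ozuan tzl jpk
Hunk 2: at line 3 remove [lsfgf,jbiij] add [xwtyd,nxba] -> 9 lines: lxvxv whkjx ujn mnez xwtyd nxba ozuan tzl jpk
Hunk 3: at line 3 remove [mnez,xwtyd] add [wbwyz] -> 8 lines: lxvxv whkjx ujn wbwyz nxba ozuan tzl jpk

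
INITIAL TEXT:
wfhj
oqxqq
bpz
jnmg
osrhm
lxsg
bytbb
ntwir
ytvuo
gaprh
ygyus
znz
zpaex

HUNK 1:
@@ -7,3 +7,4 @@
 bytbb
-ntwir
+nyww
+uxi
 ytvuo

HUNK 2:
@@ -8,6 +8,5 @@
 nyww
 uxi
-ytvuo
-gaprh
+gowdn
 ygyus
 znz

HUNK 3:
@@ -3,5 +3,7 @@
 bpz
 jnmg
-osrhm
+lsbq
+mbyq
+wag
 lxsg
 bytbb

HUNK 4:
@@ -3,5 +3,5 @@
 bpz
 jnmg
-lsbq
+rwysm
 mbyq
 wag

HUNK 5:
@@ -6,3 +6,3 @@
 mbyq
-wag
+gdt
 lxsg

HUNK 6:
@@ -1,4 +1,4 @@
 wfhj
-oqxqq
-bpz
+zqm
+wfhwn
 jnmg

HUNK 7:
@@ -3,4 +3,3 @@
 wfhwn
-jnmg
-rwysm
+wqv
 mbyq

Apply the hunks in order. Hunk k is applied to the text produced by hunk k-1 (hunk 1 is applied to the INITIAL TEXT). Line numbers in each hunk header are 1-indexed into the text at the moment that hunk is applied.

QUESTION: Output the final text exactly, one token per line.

Answer: wfhj
zqm
wfhwn
wqv
mbyq
gdt
lxsg
bytbb
nyww
uxi
gowdn
ygyus
znz
zpaex

Derivation:
Hunk 1: at line 7 remove [ntwir] add [nyww,uxi] -> 14 lines: wfhj oqxqq bpz jnmg osrhm lxsg bytbb nyww uxi ytvuo gaprh ygyus znz zpaex
Hunk 2: at line 8 remove [ytvuo,gaprh] add [gowdn] -> 13 lines: wfhj oqxqq bpz jnmg osrhm lxsg bytbb nyww uxi gowdn ygyus znz zpaex
Hunk 3: at line 3 remove [osrhm] add [lsbq,mbyq,wag] -> 15 lines: wfhj oqxqq bpz jnmg lsbq mbyq wag lxsg bytbb nyww uxi gowdn ygyus znz zpaex
Hunk 4: at line 3 remove [lsbq] add [rwysm] -> 15 lines: wfhj oqxqq bpz jnmg rwysm mbyq wag lxsg bytbb nyww uxi gowdn ygyus znz zpaex
Hunk 5: at line 6 remove [wag] add [gdt] -> 15 lines: wfhj oqxqq bpz jnmg rwysm mbyq gdt lxsg bytbb nyww uxi gowdn ygyus znz zpaex
Hunk 6: at line 1 remove [oqxqq,bpz] add [zqm,wfhwn] -> 15 lines: wfhj zqm wfhwn jnmg rwysm mbyq gdt lxsg bytbb nyww uxi gowdn ygyus znz zpaex
Hunk 7: at line 3 remove [jnmg,rwysm] add [wqv] -> 14 lines: wfhj zqm wfhwn wqv mbyq gdt lxsg bytbb nyww uxi gowdn ygyus znz zpaex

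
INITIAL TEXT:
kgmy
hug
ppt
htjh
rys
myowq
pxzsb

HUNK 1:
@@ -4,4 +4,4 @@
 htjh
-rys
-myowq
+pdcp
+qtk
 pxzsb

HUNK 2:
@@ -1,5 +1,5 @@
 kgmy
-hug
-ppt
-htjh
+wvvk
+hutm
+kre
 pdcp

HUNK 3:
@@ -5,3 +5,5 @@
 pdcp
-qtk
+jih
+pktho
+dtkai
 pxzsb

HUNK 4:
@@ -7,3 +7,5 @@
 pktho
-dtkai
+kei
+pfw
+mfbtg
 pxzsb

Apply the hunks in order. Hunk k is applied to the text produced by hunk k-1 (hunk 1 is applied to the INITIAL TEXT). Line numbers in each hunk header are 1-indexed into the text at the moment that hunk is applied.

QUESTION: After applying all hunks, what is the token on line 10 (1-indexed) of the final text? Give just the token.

Hunk 1: at line 4 remove [rys,myowq] add [pdcp,qtk] -> 7 lines: kgmy hug ppt htjh pdcp qtk pxzsb
Hunk 2: at line 1 remove [hug,ppt,htjh] add [wvvk,hutm,kre] -> 7 lines: kgmy wvvk hutm kre pdcp qtk pxzsb
Hunk 3: at line 5 remove [qtk] add [jih,pktho,dtkai] -> 9 lines: kgmy wvvk hutm kre pdcp jih pktho dtkai pxzsb
Hunk 4: at line 7 remove [dtkai] add [kei,pfw,mfbtg] -> 11 lines: kgmy wvvk hutm kre pdcp jih pktho kei pfw mfbtg pxzsb
Final line 10: mfbtg

Answer: mfbtg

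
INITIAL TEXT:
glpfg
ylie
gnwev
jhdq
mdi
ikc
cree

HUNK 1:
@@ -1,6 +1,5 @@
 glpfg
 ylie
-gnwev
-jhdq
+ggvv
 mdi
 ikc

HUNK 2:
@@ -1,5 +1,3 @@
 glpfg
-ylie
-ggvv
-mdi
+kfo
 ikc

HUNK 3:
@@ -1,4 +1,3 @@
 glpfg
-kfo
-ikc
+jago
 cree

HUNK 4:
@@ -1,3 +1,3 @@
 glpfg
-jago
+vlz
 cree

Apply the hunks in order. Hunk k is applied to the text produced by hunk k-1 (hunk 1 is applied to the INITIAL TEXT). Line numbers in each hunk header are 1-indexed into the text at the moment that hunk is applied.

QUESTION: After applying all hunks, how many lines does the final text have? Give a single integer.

Hunk 1: at line 1 remove [gnwev,jhdq] add [ggvv] -> 6 lines: glpfg ylie ggvv mdi ikc cree
Hunk 2: at line 1 remove [ylie,ggvv,mdi] add [kfo] -> 4 lines: glpfg kfo ikc cree
Hunk 3: at line 1 remove [kfo,ikc] add [jago] -> 3 lines: glpfg jago cree
Hunk 4: at line 1 remove [jago] add [vlz] -> 3 lines: glpfg vlz cree
Final line count: 3

Answer: 3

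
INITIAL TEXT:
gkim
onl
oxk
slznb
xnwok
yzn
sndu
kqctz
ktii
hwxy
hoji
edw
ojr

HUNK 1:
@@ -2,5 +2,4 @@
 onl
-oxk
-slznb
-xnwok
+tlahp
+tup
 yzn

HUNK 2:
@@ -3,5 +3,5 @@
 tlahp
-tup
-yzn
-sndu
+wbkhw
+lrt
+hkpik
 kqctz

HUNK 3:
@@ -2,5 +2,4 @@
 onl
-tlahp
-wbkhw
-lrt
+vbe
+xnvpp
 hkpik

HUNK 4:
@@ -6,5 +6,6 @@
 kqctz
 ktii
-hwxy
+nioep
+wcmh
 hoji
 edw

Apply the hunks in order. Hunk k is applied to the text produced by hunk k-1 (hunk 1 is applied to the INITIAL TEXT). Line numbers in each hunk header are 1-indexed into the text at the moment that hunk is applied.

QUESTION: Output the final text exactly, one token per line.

Answer: gkim
onl
vbe
xnvpp
hkpik
kqctz
ktii
nioep
wcmh
hoji
edw
ojr

Derivation:
Hunk 1: at line 2 remove [oxk,slznb,xnwok] add [tlahp,tup] -> 12 lines: gkim onl tlahp tup yzn sndu kqctz ktii hwxy hoji edw ojr
Hunk 2: at line 3 remove [tup,yzn,sndu] add [wbkhw,lrt,hkpik] -> 12 lines: gkim onl tlahp wbkhw lrt hkpik kqctz ktii hwxy hoji edw ojr
Hunk 3: at line 2 remove [tlahp,wbkhw,lrt] add [vbe,xnvpp] -> 11 lines: gkim onl vbe xnvpp hkpik kqctz ktii hwxy hoji edw ojr
Hunk 4: at line 6 remove [hwxy] add [nioep,wcmh] -> 12 lines: gkim onl vbe xnvpp hkpik kqctz ktii nioep wcmh hoji edw ojr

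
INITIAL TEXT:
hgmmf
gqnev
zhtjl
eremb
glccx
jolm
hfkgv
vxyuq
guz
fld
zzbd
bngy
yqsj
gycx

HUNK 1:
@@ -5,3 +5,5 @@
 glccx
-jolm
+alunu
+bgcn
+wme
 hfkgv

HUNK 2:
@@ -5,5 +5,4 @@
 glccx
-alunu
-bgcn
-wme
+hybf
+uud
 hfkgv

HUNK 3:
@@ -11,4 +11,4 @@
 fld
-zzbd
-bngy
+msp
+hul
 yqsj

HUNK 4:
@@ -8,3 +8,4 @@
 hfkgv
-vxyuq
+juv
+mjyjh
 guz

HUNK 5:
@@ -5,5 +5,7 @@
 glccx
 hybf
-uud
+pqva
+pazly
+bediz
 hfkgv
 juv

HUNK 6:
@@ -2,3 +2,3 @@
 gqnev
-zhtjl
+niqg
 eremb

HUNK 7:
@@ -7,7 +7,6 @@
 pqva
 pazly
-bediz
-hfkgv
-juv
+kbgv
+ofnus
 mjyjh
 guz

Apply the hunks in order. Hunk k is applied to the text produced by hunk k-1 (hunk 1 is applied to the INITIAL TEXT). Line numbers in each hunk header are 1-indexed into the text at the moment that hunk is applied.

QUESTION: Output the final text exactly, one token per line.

Answer: hgmmf
gqnev
niqg
eremb
glccx
hybf
pqva
pazly
kbgv
ofnus
mjyjh
guz
fld
msp
hul
yqsj
gycx

Derivation:
Hunk 1: at line 5 remove [jolm] add [alunu,bgcn,wme] -> 16 lines: hgmmf gqnev zhtjl eremb glccx alunu bgcn wme hfkgv vxyuq guz fld zzbd bngy yqsj gycx
Hunk 2: at line 5 remove [alunu,bgcn,wme] add [hybf,uud] -> 15 lines: hgmmf gqnev zhtjl eremb glccx hybf uud hfkgv vxyuq guz fld zzbd bngy yqsj gycx
Hunk 3: at line 11 remove [zzbd,bngy] add [msp,hul] -> 15 lines: hgmmf gqnev zhtjl eremb glccx hybf uud hfkgv vxyuq guz fld msp hul yqsj gycx
Hunk 4: at line 8 remove [vxyuq] add [juv,mjyjh] -> 16 lines: hgmmf gqnev zhtjl eremb glccx hybf uud hfkgv juv mjyjh guz fld msp hul yqsj gycx
Hunk 5: at line 5 remove [uud] add [pqva,pazly,bediz] -> 18 lines: hgmmf gqnev zhtjl eremb glccx hybf pqva pazly bediz hfkgv juv mjyjh guz fld msp hul yqsj gycx
Hunk 6: at line 2 remove [zhtjl] add [niqg] -> 18 lines: hgmmf gqnev niqg eremb glccx hybf pqva pazly bediz hfkgv juv mjyjh guz fld msp hul yqsj gycx
Hunk 7: at line 7 remove [bediz,hfkgv,juv] add [kbgv,ofnus] -> 17 lines: hgmmf gqnev niqg eremb glccx hybf pqva pazly kbgv ofnus mjyjh guz fld msp hul yqsj gycx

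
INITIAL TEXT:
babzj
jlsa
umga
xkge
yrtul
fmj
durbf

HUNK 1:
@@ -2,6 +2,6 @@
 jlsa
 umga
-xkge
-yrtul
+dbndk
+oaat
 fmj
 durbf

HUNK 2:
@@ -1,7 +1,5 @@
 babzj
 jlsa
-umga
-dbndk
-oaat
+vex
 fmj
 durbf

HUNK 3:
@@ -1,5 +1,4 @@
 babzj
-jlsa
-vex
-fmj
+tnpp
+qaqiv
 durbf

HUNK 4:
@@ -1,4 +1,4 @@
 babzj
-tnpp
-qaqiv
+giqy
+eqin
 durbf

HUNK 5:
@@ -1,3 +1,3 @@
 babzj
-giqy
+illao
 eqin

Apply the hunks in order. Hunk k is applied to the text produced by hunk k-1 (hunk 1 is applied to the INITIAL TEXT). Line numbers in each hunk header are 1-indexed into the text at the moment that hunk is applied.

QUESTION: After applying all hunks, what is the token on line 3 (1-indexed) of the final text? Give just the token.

Hunk 1: at line 2 remove [xkge,yrtul] add [dbndk,oaat] -> 7 lines: babzj jlsa umga dbndk oaat fmj durbf
Hunk 2: at line 1 remove [umga,dbndk,oaat] add [vex] -> 5 lines: babzj jlsa vex fmj durbf
Hunk 3: at line 1 remove [jlsa,vex,fmj] add [tnpp,qaqiv] -> 4 lines: babzj tnpp qaqiv durbf
Hunk 4: at line 1 remove [tnpp,qaqiv] add [giqy,eqin] -> 4 lines: babzj giqy eqin durbf
Hunk 5: at line 1 remove [giqy] add [illao] -> 4 lines: babzj illao eqin durbf
Final line 3: eqin

Answer: eqin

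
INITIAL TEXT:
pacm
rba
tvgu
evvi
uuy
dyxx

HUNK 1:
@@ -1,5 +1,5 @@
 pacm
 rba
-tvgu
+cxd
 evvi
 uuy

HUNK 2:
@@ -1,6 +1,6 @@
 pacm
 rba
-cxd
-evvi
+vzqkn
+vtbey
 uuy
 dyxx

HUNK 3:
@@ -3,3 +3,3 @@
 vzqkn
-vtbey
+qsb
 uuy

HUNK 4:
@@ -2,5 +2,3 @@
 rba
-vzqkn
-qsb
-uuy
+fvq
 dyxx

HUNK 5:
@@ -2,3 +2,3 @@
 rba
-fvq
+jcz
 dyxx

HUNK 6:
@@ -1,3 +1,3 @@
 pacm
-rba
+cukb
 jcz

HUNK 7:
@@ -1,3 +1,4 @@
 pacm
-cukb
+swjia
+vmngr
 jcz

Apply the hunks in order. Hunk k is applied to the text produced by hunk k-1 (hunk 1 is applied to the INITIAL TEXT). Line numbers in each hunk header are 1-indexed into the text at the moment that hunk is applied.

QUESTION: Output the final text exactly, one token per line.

Answer: pacm
swjia
vmngr
jcz
dyxx

Derivation:
Hunk 1: at line 1 remove [tvgu] add [cxd] -> 6 lines: pacm rba cxd evvi uuy dyxx
Hunk 2: at line 1 remove [cxd,evvi] add [vzqkn,vtbey] -> 6 lines: pacm rba vzqkn vtbey uuy dyxx
Hunk 3: at line 3 remove [vtbey] add [qsb] -> 6 lines: pacm rba vzqkn qsb uuy dyxx
Hunk 4: at line 2 remove [vzqkn,qsb,uuy] add [fvq] -> 4 lines: pacm rba fvq dyxx
Hunk 5: at line 2 remove [fvq] add [jcz] -> 4 lines: pacm rba jcz dyxx
Hunk 6: at line 1 remove [rba] add [cukb] -> 4 lines: pacm cukb jcz dyxx
Hunk 7: at line 1 remove [cukb] add [swjia,vmngr] -> 5 lines: pacm swjia vmngr jcz dyxx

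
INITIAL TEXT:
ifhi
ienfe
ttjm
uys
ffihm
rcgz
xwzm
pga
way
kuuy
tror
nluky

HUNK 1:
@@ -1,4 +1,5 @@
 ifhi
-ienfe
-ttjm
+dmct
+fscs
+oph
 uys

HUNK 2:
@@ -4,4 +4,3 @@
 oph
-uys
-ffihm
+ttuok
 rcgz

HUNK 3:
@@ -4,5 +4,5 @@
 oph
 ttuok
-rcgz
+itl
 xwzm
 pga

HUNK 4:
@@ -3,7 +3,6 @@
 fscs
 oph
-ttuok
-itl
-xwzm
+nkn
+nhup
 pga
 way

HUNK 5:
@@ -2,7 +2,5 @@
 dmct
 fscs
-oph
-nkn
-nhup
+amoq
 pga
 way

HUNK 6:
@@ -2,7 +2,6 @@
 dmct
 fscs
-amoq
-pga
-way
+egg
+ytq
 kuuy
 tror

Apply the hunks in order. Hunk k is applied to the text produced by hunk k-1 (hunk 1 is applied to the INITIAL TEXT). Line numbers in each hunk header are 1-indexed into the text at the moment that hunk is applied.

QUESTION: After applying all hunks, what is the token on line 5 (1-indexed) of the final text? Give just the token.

Hunk 1: at line 1 remove [ienfe,ttjm] add [dmct,fscs,oph] -> 13 lines: ifhi dmct fscs oph uys ffihm rcgz xwzm pga way kuuy tror nluky
Hunk 2: at line 4 remove [uys,ffihm] add [ttuok] -> 12 lines: ifhi dmct fscs oph ttuok rcgz xwzm pga way kuuy tror nluky
Hunk 3: at line 4 remove [rcgz] add [itl] -> 12 lines: ifhi dmct fscs oph ttuok itl xwzm pga way kuuy tror nluky
Hunk 4: at line 3 remove [ttuok,itl,xwzm] add [nkn,nhup] -> 11 lines: ifhi dmct fscs oph nkn nhup pga way kuuy tror nluky
Hunk 5: at line 2 remove [oph,nkn,nhup] add [amoq] -> 9 lines: ifhi dmct fscs amoq pga way kuuy tror nluky
Hunk 6: at line 2 remove [amoq,pga,way] add [egg,ytq] -> 8 lines: ifhi dmct fscs egg ytq kuuy tror nluky
Final line 5: ytq

Answer: ytq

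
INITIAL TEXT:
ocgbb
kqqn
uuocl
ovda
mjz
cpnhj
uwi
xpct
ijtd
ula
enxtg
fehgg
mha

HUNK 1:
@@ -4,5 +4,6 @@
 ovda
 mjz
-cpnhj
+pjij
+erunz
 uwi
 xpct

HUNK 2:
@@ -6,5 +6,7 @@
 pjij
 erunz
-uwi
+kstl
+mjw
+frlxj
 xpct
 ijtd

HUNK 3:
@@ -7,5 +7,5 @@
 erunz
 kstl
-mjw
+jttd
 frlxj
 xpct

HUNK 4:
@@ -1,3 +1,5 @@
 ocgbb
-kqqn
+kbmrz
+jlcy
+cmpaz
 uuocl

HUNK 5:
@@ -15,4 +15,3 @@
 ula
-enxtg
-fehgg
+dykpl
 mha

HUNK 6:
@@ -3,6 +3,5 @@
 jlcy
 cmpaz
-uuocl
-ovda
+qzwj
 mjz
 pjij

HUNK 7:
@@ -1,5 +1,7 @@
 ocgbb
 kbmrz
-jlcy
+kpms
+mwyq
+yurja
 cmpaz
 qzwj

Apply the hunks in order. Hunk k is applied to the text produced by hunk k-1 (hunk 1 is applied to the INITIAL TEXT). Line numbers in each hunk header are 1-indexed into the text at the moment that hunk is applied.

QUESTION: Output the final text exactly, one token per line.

Answer: ocgbb
kbmrz
kpms
mwyq
yurja
cmpaz
qzwj
mjz
pjij
erunz
kstl
jttd
frlxj
xpct
ijtd
ula
dykpl
mha

Derivation:
Hunk 1: at line 4 remove [cpnhj] add [pjij,erunz] -> 14 lines: ocgbb kqqn uuocl ovda mjz pjij erunz uwi xpct ijtd ula enxtg fehgg mha
Hunk 2: at line 6 remove [uwi] add [kstl,mjw,frlxj] -> 16 lines: ocgbb kqqn uuocl ovda mjz pjij erunz kstl mjw frlxj xpct ijtd ula enxtg fehgg mha
Hunk 3: at line 7 remove [mjw] add [jttd] -> 16 lines: ocgbb kqqn uuocl ovda mjz pjij erunz kstl jttd frlxj xpct ijtd ula enxtg fehgg mha
Hunk 4: at line 1 remove [kqqn] add [kbmrz,jlcy,cmpaz] -> 18 lines: ocgbb kbmrz jlcy cmpaz uuocl ovda mjz pjij erunz kstl jttd frlxj xpct ijtd ula enxtg fehgg mha
Hunk 5: at line 15 remove [enxtg,fehgg] add [dykpl] -> 17 lines: ocgbb kbmrz jlcy cmpaz uuocl ovda mjz pjij erunz kstl jttd frlxj xpct ijtd ula dykpl mha
Hunk 6: at line 3 remove [uuocl,ovda] add [qzwj] -> 16 lines: ocgbb kbmrz jlcy cmpaz qzwj mjz pjij erunz kstl jttd frlxj xpct ijtd ula dykpl mha
Hunk 7: at line 1 remove [jlcy] add [kpms,mwyq,yurja] -> 18 lines: ocgbb kbmrz kpms mwyq yurja cmpaz qzwj mjz pjij erunz kstl jttd frlxj xpct ijtd ula dykpl mha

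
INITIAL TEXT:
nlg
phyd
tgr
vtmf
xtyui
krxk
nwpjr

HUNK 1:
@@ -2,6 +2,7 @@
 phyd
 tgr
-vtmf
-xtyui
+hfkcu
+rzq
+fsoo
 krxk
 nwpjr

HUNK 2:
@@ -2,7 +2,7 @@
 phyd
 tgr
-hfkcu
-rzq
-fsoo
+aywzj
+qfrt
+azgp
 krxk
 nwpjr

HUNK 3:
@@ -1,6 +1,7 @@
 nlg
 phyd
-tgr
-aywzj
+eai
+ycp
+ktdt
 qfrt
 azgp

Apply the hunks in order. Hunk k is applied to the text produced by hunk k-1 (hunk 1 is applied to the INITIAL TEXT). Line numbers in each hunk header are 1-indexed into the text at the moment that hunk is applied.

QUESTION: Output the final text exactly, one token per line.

Hunk 1: at line 2 remove [vtmf,xtyui] add [hfkcu,rzq,fsoo] -> 8 lines: nlg phyd tgr hfkcu rzq fsoo krxk nwpjr
Hunk 2: at line 2 remove [hfkcu,rzq,fsoo] add [aywzj,qfrt,azgp] -> 8 lines: nlg phyd tgr aywzj qfrt azgp krxk nwpjr
Hunk 3: at line 1 remove [tgr,aywzj] add [eai,ycp,ktdt] -> 9 lines: nlg phyd eai ycp ktdt qfrt azgp krxk nwpjr

Answer: nlg
phyd
eai
ycp
ktdt
qfrt
azgp
krxk
nwpjr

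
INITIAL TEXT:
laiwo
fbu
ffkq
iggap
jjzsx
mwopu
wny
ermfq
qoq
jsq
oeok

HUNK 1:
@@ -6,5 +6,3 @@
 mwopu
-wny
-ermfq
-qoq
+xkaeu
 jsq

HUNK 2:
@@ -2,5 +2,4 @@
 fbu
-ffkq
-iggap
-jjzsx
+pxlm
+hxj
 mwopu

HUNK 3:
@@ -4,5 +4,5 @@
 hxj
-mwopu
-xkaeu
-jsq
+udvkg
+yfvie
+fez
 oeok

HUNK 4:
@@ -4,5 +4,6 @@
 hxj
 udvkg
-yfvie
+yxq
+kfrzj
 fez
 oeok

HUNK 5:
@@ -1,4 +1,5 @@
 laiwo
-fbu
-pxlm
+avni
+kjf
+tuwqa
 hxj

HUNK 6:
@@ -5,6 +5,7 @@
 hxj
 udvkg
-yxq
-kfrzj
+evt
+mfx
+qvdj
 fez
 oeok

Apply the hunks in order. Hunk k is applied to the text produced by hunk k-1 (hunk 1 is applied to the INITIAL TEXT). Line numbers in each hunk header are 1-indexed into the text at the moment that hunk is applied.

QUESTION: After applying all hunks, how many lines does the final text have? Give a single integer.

Answer: 11

Derivation:
Hunk 1: at line 6 remove [wny,ermfq,qoq] add [xkaeu] -> 9 lines: laiwo fbu ffkq iggap jjzsx mwopu xkaeu jsq oeok
Hunk 2: at line 2 remove [ffkq,iggap,jjzsx] add [pxlm,hxj] -> 8 lines: laiwo fbu pxlm hxj mwopu xkaeu jsq oeok
Hunk 3: at line 4 remove [mwopu,xkaeu,jsq] add [udvkg,yfvie,fez] -> 8 lines: laiwo fbu pxlm hxj udvkg yfvie fez oeok
Hunk 4: at line 4 remove [yfvie] add [yxq,kfrzj] -> 9 lines: laiwo fbu pxlm hxj udvkg yxq kfrzj fez oeok
Hunk 5: at line 1 remove [fbu,pxlm] add [avni,kjf,tuwqa] -> 10 lines: laiwo avni kjf tuwqa hxj udvkg yxq kfrzj fez oeok
Hunk 6: at line 5 remove [yxq,kfrzj] add [evt,mfx,qvdj] -> 11 lines: laiwo avni kjf tuwqa hxj udvkg evt mfx qvdj fez oeok
Final line count: 11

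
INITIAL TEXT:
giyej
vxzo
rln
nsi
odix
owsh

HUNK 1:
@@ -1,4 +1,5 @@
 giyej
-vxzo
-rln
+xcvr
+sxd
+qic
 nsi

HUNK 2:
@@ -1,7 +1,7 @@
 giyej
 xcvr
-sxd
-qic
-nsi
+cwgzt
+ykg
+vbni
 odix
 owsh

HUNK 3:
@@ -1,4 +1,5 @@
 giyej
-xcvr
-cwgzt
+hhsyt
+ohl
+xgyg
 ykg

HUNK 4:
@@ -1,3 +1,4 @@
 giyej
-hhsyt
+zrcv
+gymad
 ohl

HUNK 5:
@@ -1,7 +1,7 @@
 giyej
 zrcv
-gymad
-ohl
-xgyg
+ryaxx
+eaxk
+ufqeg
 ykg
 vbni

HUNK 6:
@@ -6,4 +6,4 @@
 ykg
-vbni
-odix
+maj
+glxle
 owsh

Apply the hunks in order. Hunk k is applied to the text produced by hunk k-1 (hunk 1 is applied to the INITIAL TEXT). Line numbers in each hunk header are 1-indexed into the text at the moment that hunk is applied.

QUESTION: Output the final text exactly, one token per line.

Answer: giyej
zrcv
ryaxx
eaxk
ufqeg
ykg
maj
glxle
owsh

Derivation:
Hunk 1: at line 1 remove [vxzo,rln] add [xcvr,sxd,qic] -> 7 lines: giyej xcvr sxd qic nsi odix owsh
Hunk 2: at line 1 remove [sxd,qic,nsi] add [cwgzt,ykg,vbni] -> 7 lines: giyej xcvr cwgzt ykg vbni odix owsh
Hunk 3: at line 1 remove [xcvr,cwgzt] add [hhsyt,ohl,xgyg] -> 8 lines: giyej hhsyt ohl xgyg ykg vbni odix owsh
Hunk 4: at line 1 remove [hhsyt] add [zrcv,gymad] -> 9 lines: giyej zrcv gymad ohl xgyg ykg vbni odix owsh
Hunk 5: at line 1 remove [gymad,ohl,xgyg] add [ryaxx,eaxk,ufqeg] -> 9 lines: giyej zrcv ryaxx eaxk ufqeg ykg vbni odix owsh
Hunk 6: at line 6 remove [vbni,odix] add [maj,glxle] -> 9 lines: giyej zrcv ryaxx eaxk ufqeg ykg maj glxle owsh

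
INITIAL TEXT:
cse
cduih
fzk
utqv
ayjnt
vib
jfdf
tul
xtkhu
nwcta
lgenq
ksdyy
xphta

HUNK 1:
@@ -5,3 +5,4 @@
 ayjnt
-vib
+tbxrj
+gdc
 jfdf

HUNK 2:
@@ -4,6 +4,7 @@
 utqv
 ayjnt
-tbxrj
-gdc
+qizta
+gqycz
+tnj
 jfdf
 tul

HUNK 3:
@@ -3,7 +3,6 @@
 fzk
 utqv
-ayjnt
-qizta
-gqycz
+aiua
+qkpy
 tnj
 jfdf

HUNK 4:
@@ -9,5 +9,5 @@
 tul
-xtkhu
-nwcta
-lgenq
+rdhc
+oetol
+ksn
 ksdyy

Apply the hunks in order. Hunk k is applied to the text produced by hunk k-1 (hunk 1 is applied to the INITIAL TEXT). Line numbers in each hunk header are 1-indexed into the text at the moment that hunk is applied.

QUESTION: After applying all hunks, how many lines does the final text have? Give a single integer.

Hunk 1: at line 5 remove [vib] add [tbxrj,gdc] -> 14 lines: cse cduih fzk utqv ayjnt tbxrj gdc jfdf tul xtkhu nwcta lgenq ksdyy xphta
Hunk 2: at line 4 remove [tbxrj,gdc] add [qizta,gqycz,tnj] -> 15 lines: cse cduih fzk utqv ayjnt qizta gqycz tnj jfdf tul xtkhu nwcta lgenq ksdyy xphta
Hunk 3: at line 3 remove [ayjnt,qizta,gqycz] add [aiua,qkpy] -> 14 lines: cse cduih fzk utqv aiua qkpy tnj jfdf tul xtkhu nwcta lgenq ksdyy xphta
Hunk 4: at line 9 remove [xtkhu,nwcta,lgenq] add [rdhc,oetol,ksn] -> 14 lines: cse cduih fzk utqv aiua qkpy tnj jfdf tul rdhc oetol ksn ksdyy xphta
Final line count: 14

Answer: 14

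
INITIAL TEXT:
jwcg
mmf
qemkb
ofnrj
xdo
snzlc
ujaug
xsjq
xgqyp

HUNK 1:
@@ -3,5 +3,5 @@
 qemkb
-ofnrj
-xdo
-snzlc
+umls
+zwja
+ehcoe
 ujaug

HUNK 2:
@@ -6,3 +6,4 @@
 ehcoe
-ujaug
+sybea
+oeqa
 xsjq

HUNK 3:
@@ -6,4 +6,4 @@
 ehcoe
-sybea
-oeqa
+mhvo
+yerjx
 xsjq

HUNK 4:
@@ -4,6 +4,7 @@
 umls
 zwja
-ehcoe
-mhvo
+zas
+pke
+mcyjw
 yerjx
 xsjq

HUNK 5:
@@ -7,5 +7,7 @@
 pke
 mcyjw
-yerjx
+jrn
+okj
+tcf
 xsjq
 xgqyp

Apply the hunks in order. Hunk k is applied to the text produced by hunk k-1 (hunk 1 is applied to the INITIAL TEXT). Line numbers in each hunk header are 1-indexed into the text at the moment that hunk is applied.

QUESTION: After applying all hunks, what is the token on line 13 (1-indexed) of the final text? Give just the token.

Answer: xgqyp

Derivation:
Hunk 1: at line 3 remove [ofnrj,xdo,snzlc] add [umls,zwja,ehcoe] -> 9 lines: jwcg mmf qemkb umls zwja ehcoe ujaug xsjq xgqyp
Hunk 2: at line 6 remove [ujaug] add [sybea,oeqa] -> 10 lines: jwcg mmf qemkb umls zwja ehcoe sybea oeqa xsjq xgqyp
Hunk 3: at line 6 remove [sybea,oeqa] add [mhvo,yerjx] -> 10 lines: jwcg mmf qemkb umls zwja ehcoe mhvo yerjx xsjq xgqyp
Hunk 4: at line 4 remove [ehcoe,mhvo] add [zas,pke,mcyjw] -> 11 lines: jwcg mmf qemkb umls zwja zas pke mcyjw yerjx xsjq xgqyp
Hunk 5: at line 7 remove [yerjx] add [jrn,okj,tcf] -> 13 lines: jwcg mmf qemkb umls zwja zas pke mcyjw jrn okj tcf xsjq xgqyp
Final line 13: xgqyp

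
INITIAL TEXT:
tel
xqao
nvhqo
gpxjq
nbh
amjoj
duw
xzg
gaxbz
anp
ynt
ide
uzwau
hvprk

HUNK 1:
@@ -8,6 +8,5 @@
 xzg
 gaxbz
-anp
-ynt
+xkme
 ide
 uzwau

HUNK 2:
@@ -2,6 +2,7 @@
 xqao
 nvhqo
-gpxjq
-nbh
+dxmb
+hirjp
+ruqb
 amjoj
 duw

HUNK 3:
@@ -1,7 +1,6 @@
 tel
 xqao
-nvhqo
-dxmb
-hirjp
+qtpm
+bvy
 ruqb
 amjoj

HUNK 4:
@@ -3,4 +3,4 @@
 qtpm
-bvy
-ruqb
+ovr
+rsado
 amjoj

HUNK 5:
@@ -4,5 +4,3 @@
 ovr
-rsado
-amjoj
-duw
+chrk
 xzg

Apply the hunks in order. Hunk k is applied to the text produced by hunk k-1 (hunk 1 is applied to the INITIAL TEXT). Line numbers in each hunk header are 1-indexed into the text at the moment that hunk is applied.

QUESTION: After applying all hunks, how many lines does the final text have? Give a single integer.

Answer: 11

Derivation:
Hunk 1: at line 8 remove [anp,ynt] add [xkme] -> 13 lines: tel xqao nvhqo gpxjq nbh amjoj duw xzg gaxbz xkme ide uzwau hvprk
Hunk 2: at line 2 remove [gpxjq,nbh] add [dxmb,hirjp,ruqb] -> 14 lines: tel xqao nvhqo dxmb hirjp ruqb amjoj duw xzg gaxbz xkme ide uzwau hvprk
Hunk 3: at line 1 remove [nvhqo,dxmb,hirjp] add [qtpm,bvy] -> 13 lines: tel xqao qtpm bvy ruqb amjoj duw xzg gaxbz xkme ide uzwau hvprk
Hunk 4: at line 3 remove [bvy,ruqb] add [ovr,rsado] -> 13 lines: tel xqao qtpm ovr rsado amjoj duw xzg gaxbz xkme ide uzwau hvprk
Hunk 5: at line 4 remove [rsado,amjoj,duw] add [chrk] -> 11 lines: tel xqao qtpm ovr chrk xzg gaxbz xkme ide uzwau hvprk
Final line count: 11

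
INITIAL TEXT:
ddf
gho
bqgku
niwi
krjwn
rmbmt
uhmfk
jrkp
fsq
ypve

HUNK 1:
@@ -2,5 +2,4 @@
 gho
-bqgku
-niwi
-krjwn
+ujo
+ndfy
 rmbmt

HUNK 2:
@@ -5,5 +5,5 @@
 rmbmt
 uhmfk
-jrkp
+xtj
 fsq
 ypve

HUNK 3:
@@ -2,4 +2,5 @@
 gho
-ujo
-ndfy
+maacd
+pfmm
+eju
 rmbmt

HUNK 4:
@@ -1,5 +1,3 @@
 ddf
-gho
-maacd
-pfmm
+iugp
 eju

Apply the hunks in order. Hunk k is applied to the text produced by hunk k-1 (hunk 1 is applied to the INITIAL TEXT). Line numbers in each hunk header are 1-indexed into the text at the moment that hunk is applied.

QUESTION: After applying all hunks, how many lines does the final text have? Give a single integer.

Answer: 8

Derivation:
Hunk 1: at line 2 remove [bqgku,niwi,krjwn] add [ujo,ndfy] -> 9 lines: ddf gho ujo ndfy rmbmt uhmfk jrkp fsq ypve
Hunk 2: at line 5 remove [jrkp] add [xtj] -> 9 lines: ddf gho ujo ndfy rmbmt uhmfk xtj fsq ypve
Hunk 3: at line 2 remove [ujo,ndfy] add [maacd,pfmm,eju] -> 10 lines: ddf gho maacd pfmm eju rmbmt uhmfk xtj fsq ypve
Hunk 4: at line 1 remove [gho,maacd,pfmm] add [iugp] -> 8 lines: ddf iugp eju rmbmt uhmfk xtj fsq ypve
Final line count: 8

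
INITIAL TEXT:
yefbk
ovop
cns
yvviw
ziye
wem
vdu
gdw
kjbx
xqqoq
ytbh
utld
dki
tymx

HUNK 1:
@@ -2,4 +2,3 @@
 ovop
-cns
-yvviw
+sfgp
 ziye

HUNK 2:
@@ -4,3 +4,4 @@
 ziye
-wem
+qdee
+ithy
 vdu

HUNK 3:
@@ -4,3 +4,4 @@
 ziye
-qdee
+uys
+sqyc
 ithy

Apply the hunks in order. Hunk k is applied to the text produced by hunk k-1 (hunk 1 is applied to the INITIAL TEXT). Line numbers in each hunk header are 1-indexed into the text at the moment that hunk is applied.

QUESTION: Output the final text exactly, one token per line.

Answer: yefbk
ovop
sfgp
ziye
uys
sqyc
ithy
vdu
gdw
kjbx
xqqoq
ytbh
utld
dki
tymx

Derivation:
Hunk 1: at line 2 remove [cns,yvviw] add [sfgp] -> 13 lines: yefbk ovop sfgp ziye wem vdu gdw kjbx xqqoq ytbh utld dki tymx
Hunk 2: at line 4 remove [wem] add [qdee,ithy] -> 14 lines: yefbk ovop sfgp ziye qdee ithy vdu gdw kjbx xqqoq ytbh utld dki tymx
Hunk 3: at line 4 remove [qdee] add [uys,sqyc] -> 15 lines: yefbk ovop sfgp ziye uys sqyc ithy vdu gdw kjbx xqqoq ytbh utld dki tymx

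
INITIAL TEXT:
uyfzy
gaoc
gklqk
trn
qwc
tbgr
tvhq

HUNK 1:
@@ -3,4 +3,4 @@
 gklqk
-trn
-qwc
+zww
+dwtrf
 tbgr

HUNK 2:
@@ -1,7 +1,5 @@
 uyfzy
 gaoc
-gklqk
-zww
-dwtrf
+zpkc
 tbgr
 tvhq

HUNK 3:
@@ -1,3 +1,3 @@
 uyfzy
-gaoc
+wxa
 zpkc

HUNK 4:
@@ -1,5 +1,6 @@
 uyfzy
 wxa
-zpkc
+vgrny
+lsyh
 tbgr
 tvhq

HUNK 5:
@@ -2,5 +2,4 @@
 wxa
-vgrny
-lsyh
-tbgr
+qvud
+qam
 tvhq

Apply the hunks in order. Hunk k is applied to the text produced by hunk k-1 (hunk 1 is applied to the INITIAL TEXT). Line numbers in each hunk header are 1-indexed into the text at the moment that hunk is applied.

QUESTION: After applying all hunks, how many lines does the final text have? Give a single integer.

Hunk 1: at line 3 remove [trn,qwc] add [zww,dwtrf] -> 7 lines: uyfzy gaoc gklqk zww dwtrf tbgr tvhq
Hunk 2: at line 1 remove [gklqk,zww,dwtrf] add [zpkc] -> 5 lines: uyfzy gaoc zpkc tbgr tvhq
Hunk 3: at line 1 remove [gaoc] add [wxa] -> 5 lines: uyfzy wxa zpkc tbgr tvhq
Hunk 4: at line 1 remove [zpkc] add [vgrny,lsyh] -> 6 lines: uyfzy wxa vgrny lsyh tbgr tvhq
Hunk 5: at line 2 remove [vgrny,lsyh,tbgr] add [qvud,qam] -> 5 lines: uyfzy wxa qvud qam tvhq
Final line count: 5

Answer: 5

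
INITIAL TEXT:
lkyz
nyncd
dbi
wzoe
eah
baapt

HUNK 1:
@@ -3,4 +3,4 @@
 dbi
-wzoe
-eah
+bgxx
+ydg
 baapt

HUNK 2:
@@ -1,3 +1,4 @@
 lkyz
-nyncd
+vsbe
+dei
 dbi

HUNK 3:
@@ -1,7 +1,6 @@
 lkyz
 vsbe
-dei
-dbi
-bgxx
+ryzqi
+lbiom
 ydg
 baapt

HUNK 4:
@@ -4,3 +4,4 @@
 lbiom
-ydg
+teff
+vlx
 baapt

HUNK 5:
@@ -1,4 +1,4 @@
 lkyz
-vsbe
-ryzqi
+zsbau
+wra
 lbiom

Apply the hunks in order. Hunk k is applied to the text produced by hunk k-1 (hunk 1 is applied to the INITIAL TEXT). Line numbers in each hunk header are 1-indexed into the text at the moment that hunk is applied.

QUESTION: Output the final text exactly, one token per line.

Answer: lkyz
zsbau
wra
lbiom
teff
vlx
baapt

Derivation:
Hunk 1: at line 3 remove [wzoe,eah] add [bgxx,ydg] -> 6 lines: lkyz nyncd dbi bgxx ydg baapt
Hunk 2: at line 1 remove [nyncd] add [vsbe,dei] -> 7 lines: lkyz vsbe dei dbi bgxx ydg baapt
Hunk 3: at line 1 remove [dei,dbi,bgxx] add [ryzqi,lbiom] -> 6 lines: lkyz vsbe ryzqi lbiom ydg baapt
Hunk 4: at line 4 remove [ydg] add [teff,vlx] -> 7 lines: lkyz vsbe ryzqi lbiom teff vlx baapt
Hunk 5: at line 1 remove [vsbe,ryzqi] add [zsbau,wra] -> 7 lines: lkyz zsbau wra lbiom teff vlx baapt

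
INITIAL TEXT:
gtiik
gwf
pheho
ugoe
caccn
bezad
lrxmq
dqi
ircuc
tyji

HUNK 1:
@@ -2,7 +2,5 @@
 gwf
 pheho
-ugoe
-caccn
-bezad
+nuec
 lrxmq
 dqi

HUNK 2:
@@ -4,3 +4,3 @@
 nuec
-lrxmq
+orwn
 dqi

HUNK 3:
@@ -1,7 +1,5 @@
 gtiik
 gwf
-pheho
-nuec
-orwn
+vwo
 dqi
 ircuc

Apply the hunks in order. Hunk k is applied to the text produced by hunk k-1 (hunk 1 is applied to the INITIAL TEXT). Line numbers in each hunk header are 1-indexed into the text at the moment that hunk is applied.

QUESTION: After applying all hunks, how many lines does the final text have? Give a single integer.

Answer: 6

Derivation:
Hunk 1: at line 2 remove [ugoe,caccn,bezad] add [nuec] -> 8 lines: gtiik gwf pheho nuec lrxmq dqi ircuc tyji
Hunk 2: at line 4 remove [lrxmq] add [orwn] -> 8 lines: gtiik gwf pheho nuec orwn dqi ircuc tyji
Hunk 3: at line 1 remove [pheho,nuec,orwn] add [vwo] -> 6 lines: gtiik gwf vwo dqi ircuc tyji
Final line count: 6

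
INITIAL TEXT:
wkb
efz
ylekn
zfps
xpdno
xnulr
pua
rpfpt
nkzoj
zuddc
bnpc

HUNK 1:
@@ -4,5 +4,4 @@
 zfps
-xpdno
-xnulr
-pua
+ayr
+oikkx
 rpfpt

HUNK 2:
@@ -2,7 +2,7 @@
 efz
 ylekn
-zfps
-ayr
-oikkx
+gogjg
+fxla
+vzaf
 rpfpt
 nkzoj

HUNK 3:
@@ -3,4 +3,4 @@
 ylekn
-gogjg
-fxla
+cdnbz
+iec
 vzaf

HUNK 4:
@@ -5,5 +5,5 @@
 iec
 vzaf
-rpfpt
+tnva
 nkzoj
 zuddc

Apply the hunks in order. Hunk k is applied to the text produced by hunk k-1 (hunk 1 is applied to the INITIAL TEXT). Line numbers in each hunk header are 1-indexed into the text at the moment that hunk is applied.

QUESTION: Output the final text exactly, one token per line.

Answer: wkb
efz
ylekn
cdnbz
iec
vzaf
tnva
nkzoj
zuddc
bnpc

Derivation:
Hunk 1: at line 4 remove [xpdno,xnulr,pua] add [ayr,oikkx] -> 10 lines: wkb efz ylekn zfps ayr oikkx rpfpt nkzoj zuddc bnpc
Hunk 2: at line 2 remove [zfps,ayr,oikkx] add [gogjg,fxla,vzaf] -> 10 lines: wkb efz ylekn gogjg fxla vzaf rpfpt nkzoj zuddc bnpc
Hunk 3: at line 3 remove [gogjg,fxla] add [cdnbz,iec] -> 10 lines: wkb efz ylekn cdnbz iec vzaf rpfpt nkzoj zuddc bnpc
Hunk 4: at line 5 remove [rpfpt] add [tnva] -> 10 lines: wkb efz ylekn cdnbz iec vzaf tnva nkzoj zuddc bnpc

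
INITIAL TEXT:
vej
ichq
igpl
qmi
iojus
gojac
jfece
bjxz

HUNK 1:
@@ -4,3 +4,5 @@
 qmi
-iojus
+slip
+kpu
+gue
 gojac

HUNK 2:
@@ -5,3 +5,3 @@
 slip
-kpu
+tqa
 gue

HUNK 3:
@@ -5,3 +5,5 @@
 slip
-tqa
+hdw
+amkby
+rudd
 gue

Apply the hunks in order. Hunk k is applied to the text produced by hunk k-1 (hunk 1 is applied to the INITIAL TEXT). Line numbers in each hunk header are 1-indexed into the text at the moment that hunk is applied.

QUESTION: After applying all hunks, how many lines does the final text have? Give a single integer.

Hunk 1: at line 4 remove [iojus] add [slip,kpu,gue] -> 10 lines: vej ichq igpl qmi slip kpu gue gojac jfece bjxz
Hunk 2: at line 5 remove [kpu] add [tqa] -> 10 lines: vej ichq igpl qmi slip tqa gue gojac jfece bjxz
Hunk 3: at line 5 remove [tqa] add [hdw,amkby,rudd] -> 12 lines: vej ichq igpl qmi slip hdw amkby rudd gue gojac jfece bjxz
Final line count: 12

Answer: 12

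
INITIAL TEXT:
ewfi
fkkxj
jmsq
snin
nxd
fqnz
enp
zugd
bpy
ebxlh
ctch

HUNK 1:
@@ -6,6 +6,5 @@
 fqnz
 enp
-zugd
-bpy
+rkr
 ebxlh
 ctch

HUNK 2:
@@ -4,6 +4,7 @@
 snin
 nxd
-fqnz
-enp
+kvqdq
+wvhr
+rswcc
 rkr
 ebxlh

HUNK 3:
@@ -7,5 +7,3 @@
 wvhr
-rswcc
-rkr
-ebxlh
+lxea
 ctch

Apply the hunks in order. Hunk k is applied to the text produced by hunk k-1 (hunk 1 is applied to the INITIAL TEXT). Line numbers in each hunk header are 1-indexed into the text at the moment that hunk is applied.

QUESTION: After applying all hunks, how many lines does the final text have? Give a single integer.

Hunk 1: at line 6 remove [zugd,bpy] add [rkr] -> 10 lines: ewfi fkkxj jmsq snin nxd fqnz enp rkr ebxlh ctch
Hunk 2: at line 4 remove [fqnz,enp] add [kvqdq,wvhr,rswcc] -> 11 lines: ewfi fkkxj jmsq snin nxd kvqdq wvhr rswcc rkr ebxlh ctch
Hunk 3: at line 7 remove [rswcc,rkr,ebxlh] add [lxea] -> 9 lines: ewfi fkkxj jmsq snin nxd kvqdq wvhr lxea ctch
Final line count: 9

Answer: 9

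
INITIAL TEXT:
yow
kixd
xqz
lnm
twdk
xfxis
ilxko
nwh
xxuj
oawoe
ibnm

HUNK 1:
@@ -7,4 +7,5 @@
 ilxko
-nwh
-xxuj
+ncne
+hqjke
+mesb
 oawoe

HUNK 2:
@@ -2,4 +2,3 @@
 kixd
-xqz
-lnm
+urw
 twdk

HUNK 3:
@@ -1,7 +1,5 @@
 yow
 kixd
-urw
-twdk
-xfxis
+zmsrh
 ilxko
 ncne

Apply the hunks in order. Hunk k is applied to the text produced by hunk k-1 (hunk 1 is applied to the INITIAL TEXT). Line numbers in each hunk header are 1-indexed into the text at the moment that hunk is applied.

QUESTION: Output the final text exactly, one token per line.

Answer: yow
kixd
zmsrh
ilxko
ncne
hqjke
mesb
oawoe
ibnm

Derivation:
Hunk 1: at line 7 remove [nwh,xxuj] add [ncne,hqjke,mesb] -> 12 lines: yow kixd xqz lnm twdk xfxis ilxko ncne hqjke mesb oawoe ibnm
Hunk 2: at line 2 remove [xqz,lnm] add [urw] -> 11 lines: yow kixd urw twdk xfxis ilxko ncne hqjke mesb oawoe ibnm
Hunk 3: at line 1 remove [urw,twdk,xfxis] add [zmsrh] -> 9 lines: yow kixd zmsrh ilxko ncne hqjke mesb oawoe ibnm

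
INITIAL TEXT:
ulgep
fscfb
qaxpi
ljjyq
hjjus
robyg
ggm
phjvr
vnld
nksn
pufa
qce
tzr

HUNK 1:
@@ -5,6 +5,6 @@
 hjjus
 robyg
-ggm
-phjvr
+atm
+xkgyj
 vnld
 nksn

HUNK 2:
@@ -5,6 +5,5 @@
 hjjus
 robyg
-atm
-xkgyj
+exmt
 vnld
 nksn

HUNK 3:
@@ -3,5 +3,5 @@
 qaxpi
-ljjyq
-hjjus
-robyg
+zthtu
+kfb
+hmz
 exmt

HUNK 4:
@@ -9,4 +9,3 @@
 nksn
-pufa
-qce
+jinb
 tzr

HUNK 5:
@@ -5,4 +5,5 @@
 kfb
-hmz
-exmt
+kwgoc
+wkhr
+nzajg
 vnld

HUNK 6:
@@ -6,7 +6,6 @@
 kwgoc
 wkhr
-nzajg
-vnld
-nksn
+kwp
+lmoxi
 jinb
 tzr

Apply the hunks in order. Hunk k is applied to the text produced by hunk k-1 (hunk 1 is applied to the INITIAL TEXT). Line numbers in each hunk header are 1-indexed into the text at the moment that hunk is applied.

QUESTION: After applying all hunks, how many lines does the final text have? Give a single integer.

Answer: 11

Derivation:
Hunk 1: at line 5 remove [ggm,phjvr] add [atm,xkgyj] -> 13 lines: ulgep fscfb qaxpi ljjyq hjjus robyg atm xkgyj vnld nksn pufa qce tzr
Hunk 2: at line 5 remove [atm,xkgyj] add [exmt] -> 12 lines: ulgep fscfb qaxpi ljjyq hjjus robyg exmt vnld nksn pufa qce tzr
Hunk 3: at line 3 remove [ljjyq,hjjus,robyg] add [zthtu,kfb,hmz] -> 12 lines: ulgep fscfb qaxpi zthtu kfb hmz exmt vnld nksn pufa qce tzr
Hunk 4: at line 9 remove [pufa,qce] add [jinb] -> 11 lines: ulgep fscfb qaxpi zthtu kfb hmz exmt vnld nksn jinb tzr
Hunk 5: at line 5 remove [hmz,exmt] add [kwgoc,wkhr,nzajg] -> 12 lines: ulgep fscfb qaxpi zthtu kfb kwgoc wkhr nzajg vnld nksn jinb tzr
Hunk 6: at line 6 remove [nzajg,vnld,nksn] add [kwp,lmoxi] -> 11 lines: ulgep fscfb qaxpi zthtu kfb kwgoc wkhr kwp lmoxi jinb tzr
Final line count: 11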